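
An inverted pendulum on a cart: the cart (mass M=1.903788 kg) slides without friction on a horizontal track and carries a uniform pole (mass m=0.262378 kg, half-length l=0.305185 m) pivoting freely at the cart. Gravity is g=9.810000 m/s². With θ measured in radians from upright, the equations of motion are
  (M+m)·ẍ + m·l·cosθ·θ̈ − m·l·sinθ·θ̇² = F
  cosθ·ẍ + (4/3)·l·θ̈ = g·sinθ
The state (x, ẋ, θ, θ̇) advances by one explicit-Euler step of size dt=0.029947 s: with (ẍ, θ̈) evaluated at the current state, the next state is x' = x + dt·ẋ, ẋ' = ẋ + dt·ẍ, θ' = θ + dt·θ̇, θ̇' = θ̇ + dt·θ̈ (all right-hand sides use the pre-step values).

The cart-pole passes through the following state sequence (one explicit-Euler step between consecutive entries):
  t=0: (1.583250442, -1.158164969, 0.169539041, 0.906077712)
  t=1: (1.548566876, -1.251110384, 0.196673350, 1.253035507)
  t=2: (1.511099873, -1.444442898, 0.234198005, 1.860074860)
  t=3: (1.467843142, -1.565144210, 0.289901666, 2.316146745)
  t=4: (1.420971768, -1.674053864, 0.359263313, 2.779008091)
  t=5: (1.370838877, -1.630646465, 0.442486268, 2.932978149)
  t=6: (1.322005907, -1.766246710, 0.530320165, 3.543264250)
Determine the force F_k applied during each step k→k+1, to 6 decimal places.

step 0→1:
  ẍ = (ẋ'−ẋ)/dt = (-1.251110384−-1.158164969)/0.029947 = -3.103664
  θ̈ = (θ̇'−θ̇)/dt = (1.253035507−0.906077712)/0.029947 = 11.585728
  sinθ=0.168728, cosθ=0.985663
  F = (M+m)·ẍ + m·l·cosθ·θ̈ − m·l·sinθ·θ̇² = -6.723051 + 0.914413 − 0.011092 = -5.819730
step 1→2:
  ẍ = (ẋ'−ẋ)/dt = (-1.444442898−-1.251110384)/0.029947 = -6.455822
  θ̈ = (θ̇'−θ̇)/dt = (1.860074860−1.253035507)/0.029947 = 20.270456
  sinθ=0.195408, cosθ=0.980722
  F = (M+m)·ẍ + m·l·cosθ·θ̈ − m·l·sinθ·θ̇² = -13.984383 + 1.591842 − 0.024567 = -12.417108
step 2→3:
  ẍ = (ẋ'−ẋ)/dt = (-1.565144210−-1.444442898)/0.029947 = -4.030498
  θ̈ = (θ̇'−θ̇)/dt = (2.316146745−1.860074860)/0.029947 = 15.229301
  sinθ=0.232063, cosθ=0.972701
  F = (M+m)·ẍ + m·l·cosθ·θ̈ − m·l·sinθ·θ̇² = -8.730727 + 1.186178 − 0.064292 = -7.608841
step 3→4:
  ẍ = (ẋ'−ẋ)/dt = (-1.674053864−-1.565144210)/0.029947 = -3.636747
  θ̈ = (θ̇'−θ̇)/dt = (2.779008091−2.316146745)/0.029947 = 15.456017
  sinθ=0.285858, cosθ=0.958272
  F = (M+m)·ẍ + m·l·cosθ·θ̈ − m·l·sinθ·θ̇² = -7.877797 + 1.185979 − 0.122793 = -6.814611
step 4→5:
  ẍ = (ẋ'−ẋ)/dt = (-1.630646465−-1.674053864)/0.029947 = 1.449474
  θ̈ = (θ̇'−θ̇)/dt = (2.932978149−2.779008091)/0.029947 = 5.141418
  sinθ=0.351585, cosθ=0.936156
  F = (M+m)·ẍ + m·l·cosθ·θ̈ − m·l·sinθ·θ̇² = 3.139801 + 0.385409 − 0.217420 = 3.307790
step 5→6:
  ẍ = (ẋ'−ẋ)/dt = (-1.766246710−-1.630646465)/0.029947 = -4.528008
  θ̈ = (θ̇'−θ̇)/dt = (3.543264250−2.932978149)/0.029947 = 20.378873
  sinθ=0.428188, cosθ=0.903690
  F = (M+m)·ẍ + m·l·cosθ·θ̈ − m·l·sinθ·θ̇² = -9.808416 + 1.474654 − 0.294946 = -8.628708

F_0 = -5.819730 N
F_1 = -12.417108 N
F_2 = -7.608841 N
F_3 = -6.814611 N
F_4 = 3.307790 N
F_5 = -8.628708 N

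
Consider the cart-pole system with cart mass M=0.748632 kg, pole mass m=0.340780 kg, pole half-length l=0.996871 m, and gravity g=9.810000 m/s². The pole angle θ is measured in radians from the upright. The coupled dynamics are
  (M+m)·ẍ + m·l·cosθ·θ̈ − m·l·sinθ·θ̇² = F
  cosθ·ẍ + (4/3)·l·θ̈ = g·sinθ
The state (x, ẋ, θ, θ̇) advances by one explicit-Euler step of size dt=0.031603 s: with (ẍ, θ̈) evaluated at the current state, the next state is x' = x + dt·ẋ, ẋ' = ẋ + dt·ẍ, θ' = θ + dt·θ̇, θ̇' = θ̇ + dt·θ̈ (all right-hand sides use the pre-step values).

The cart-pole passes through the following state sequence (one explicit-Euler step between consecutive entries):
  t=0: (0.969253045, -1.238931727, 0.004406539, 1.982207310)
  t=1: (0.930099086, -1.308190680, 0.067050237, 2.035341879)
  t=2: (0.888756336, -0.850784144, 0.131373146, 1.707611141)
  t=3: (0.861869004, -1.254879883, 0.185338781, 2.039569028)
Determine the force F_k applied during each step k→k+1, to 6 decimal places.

step 0→1:
  ẍ = (ẋ'−ẋ)/dt = (-1.308190680−-1.238931727)/0.031603 = -2.191531
  θ̈ = (θ̇'−θ̇)/dt = (2.035341879−1.982207310)/0.031603 = 1.681314
  sinθ=0.004407, cosθ=0.999990
  F = (M+m)·ẍ + m·l·cosθ·θ̈ − m·l·sinθ·θ̇² = -2.387480 + 0.571160 − 0.005882 = -1.822202
step 1→2:
  ẍ = (ẋ'−ẋ)/dt = (-0.850784144−-1.308190680)/0.031603 = 14.473516
  θ̈ = (θ̇'−θ̇)/dt = (1.707611141−2.035341879)/0.031603 = -10.370241
  sinθ=0.067000, cosθ=0.997753
  F = (M+m)·ẍ + m·l·cosθ·θ̈ − m·l·sinθ·θ̇² = 15.767622 + -3.514997 − 0.094289 = 12.158336
step 2→3:
  ẍ = (ẋ'−ẋ)/dt = (-1.254879883−-0.850784144)/0.031603 = -12.786626
  θ̈ = (θ̇'−θ̇)/dt = (2.039569028−1.707611141)/0.031603 = 10.503999
  sinθ=0.130996, cosθ=0.991383
  F = (M+m)·ẍ + m·l·cosθ·θ̈ − m·l·sinθ·θ̇² = -13.929904 + 3.537604 − 0.129762 = -10.522062

F_0 = -1.822202 N
F_1 = 12.158336 N
F_2 = -10.522062 N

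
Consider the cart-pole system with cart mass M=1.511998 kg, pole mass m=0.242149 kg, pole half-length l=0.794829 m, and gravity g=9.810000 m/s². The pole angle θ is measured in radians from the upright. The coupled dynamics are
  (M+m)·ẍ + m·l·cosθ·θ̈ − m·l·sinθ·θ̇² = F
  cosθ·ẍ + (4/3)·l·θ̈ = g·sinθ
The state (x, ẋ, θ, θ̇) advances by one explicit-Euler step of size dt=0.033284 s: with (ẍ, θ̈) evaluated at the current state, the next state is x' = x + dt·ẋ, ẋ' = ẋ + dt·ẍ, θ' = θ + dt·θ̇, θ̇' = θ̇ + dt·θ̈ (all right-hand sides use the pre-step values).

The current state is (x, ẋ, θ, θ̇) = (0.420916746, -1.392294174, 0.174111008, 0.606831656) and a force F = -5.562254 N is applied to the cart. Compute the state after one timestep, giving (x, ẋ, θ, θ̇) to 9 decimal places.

sinθ=0.173232655, cosθ=0.984880931
temp = (F + m·l·θ̇²·sinθ)/(M+m) = (-5.562254 + 0.012277858)/1.754147 = -3.163917358
θ̈ = (g·sinθ − cosθ·temp)/(l·(4/3 − m·cos²θ/(M+m))) = 5.051163732
ẍ = temp − m·l·θ̈·cosθ/(M+m) = -3.709757629
Euler: x'=0.420916746+0.033284·-1.392294174=0.374575627, ẋ'=-1.392294174+0.033284·-3.709757629=-1.515769747
       θ'=0.174111008+0.033284·0.606831656=0.194308793, θ̇'=0.606831656+0.033284·5.051163732=0.774954590

(0.374575627, -1.515769747, 0.194308793, 0.774954590)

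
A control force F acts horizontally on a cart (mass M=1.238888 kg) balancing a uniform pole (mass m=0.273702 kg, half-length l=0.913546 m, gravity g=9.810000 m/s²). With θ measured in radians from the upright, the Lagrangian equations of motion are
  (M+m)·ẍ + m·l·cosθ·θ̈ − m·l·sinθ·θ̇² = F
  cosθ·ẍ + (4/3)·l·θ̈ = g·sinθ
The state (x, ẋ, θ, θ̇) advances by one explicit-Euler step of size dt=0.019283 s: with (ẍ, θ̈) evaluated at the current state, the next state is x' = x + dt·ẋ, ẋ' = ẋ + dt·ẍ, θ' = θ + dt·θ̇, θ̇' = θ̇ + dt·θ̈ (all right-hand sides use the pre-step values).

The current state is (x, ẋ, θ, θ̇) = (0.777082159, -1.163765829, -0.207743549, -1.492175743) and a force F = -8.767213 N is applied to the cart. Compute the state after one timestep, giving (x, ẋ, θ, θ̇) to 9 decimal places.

(0.754641263, -1.287952623, -0.236517174, -1.424444652)

sinθ=-0.206252492, cosθ=0.978498804
temp = (F + m·l·θ̇²·sinθ)/(M+m) = (-8.767213 + -0.114827933)/1.512590 = -5.872074345
θ̈ = (g·sinθ − cosθ·temp)/(l·(4/3 − m·cos²θ/(M+m))) = 3.512476831
ẍ = temp − m·l·θ̈·cosθ/(M+m) = -6.440221627
Euler: x'=0.777082159+0.019283·-1.163765829=0.754641263, ẋ'=-1.163765829+0.019283·-6.440221627=-1.287952623
       θ'=-0.207743549+0.019283·-1.492175743=-0.236517174, θ̇'=-1.492175743+0.019283·3.512476831=-1.424444652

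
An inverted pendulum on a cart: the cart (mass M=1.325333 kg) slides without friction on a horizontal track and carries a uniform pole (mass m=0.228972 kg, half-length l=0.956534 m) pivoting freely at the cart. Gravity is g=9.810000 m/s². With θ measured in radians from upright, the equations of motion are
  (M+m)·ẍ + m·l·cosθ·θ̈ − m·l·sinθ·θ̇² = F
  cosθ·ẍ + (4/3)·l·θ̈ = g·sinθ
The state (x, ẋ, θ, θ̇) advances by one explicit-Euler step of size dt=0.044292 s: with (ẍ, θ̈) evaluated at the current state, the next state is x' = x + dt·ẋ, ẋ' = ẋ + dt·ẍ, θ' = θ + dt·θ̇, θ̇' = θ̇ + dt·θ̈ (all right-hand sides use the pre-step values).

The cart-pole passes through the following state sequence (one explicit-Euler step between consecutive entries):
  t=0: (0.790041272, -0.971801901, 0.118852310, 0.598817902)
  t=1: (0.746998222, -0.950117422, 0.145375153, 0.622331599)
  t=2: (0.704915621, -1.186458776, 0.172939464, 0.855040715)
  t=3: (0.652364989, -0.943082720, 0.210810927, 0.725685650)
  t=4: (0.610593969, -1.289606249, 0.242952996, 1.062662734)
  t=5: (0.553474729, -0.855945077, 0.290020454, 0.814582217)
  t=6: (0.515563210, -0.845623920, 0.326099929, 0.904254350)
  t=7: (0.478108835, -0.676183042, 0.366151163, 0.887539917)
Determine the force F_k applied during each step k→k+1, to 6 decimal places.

F_0 = 0.867097 N
F_1 = -7.167448 N
F_2 = 7.882948 N
F_3 = -10.554990 N
F_4 = 13.967931 N
F_5 = 0.745534 N
F_6 = 5.810392 N

step 0→1:
  ẍ = (ẋ'−ẋ)/dt = (-0.950117422−-0.971801901)/0.044292 = 0.489580
  θ̈ = (θ̇'−θ̇)/dt = (0.622331599−0.598817902)/0.044292 = 0.530879
  sinθ=0.118573, cosθ=0.992945
  F = (M+m)·ẍ + m·l·cosθ·θ̈ − m·l·sinθ·θ̇² = 0.760957 + 0.115453 − 0.009312 = 0.867097
step 1→2:
  ẍ = (ẋ'−ẋ)/dt = (-1.186458776−-0.950117422)/0.044292 = -5.335983
  θ̈ = (θ̇'−θ̇)/dt = (0.855040715−0.622331599)/0.044292 = 5.253976
  sinθ=0.144864, cosθ=0.989452
  F = (M+m)·ẍ + m·l·cosθ·θ̈ − m·l·sinθ·θ̇² = -8.293745 + 1.138585 − 0.012288 = -7.167448
step 2→3:
  ẍ = (ẋ'−ẋ)/dt = (-0.943082720−-1.186458776)/0.044292 = 5.494808
  θ̈ = (θ̇'−θ̇)/dt = (0.725685650−0.855040715)/0.044292 = -2.920506
  sinθ=0.172079, cosθ=0.985083
  F = (M+m)·ẍ + m·l·cosθ·θ̈ − m·l·sinθ·θ̇² = 8.540608 + -0.630106 − 0.027554 = 7.882948
step 3→4:
  ẍ = (ẋ'−ẋ)/dt = (-1.289606249−-0.943082720)/0.044292 = -7.823614
  θ̈ = (θ̇'−θ̇)/dt = (1.062662734−0.725685650)/0.044292 = 7.608080
  sinθ=0.209253, cosθ=0.977862
  F = (M+m)·ẍ + m·l·cosθ·θ̈ − m·l·sinθ·θ̇² = -12.160283 + 1.629428 − 0.024135 = -10.554990
step 4→5:
  ẍ = (ẋ'−ẋ)/dt = (-0.855945077−-1.289606249)/0.044292 = 9.790959
  θ̈ = (θ̇'−θ̇)/dt = (0.814582217−1.062662734)/0.044292 = -5.601023
  sinθ=0.240570, cosθ=0.970632
  F = (M+m)·ẍ + m·l·cosθ·θ̈ − m·l·sinθ·θ̇² = 15.218137 + -1.190706 − 0.059500 = 13.967931
step 5→6:
  ẍ = (ẋ'−ẋ)/dt = (-0.845623920−-0.855945077)/0.044292 = 0.233025
  θ̈ = (θ̇'−θ̇)/dt = (0.904254350−0.814582217)/0.044292 = 2.024567
  sinθ=0.285972, cosθ=0.958238
  F = (M+m)·ẍ + m·l·cosθ·θ̈ − m·l·sinθ·θ̇² = 0.362192 + 0.424902 − 0.041560 = 0.745534
step 6→7:
  ẍ = (ẋ'−ẋ)/dt = (-0.676183042−-0.845623920)/0.044292 = 3.825541
  θ̈ = (θ̇'−θ̇)/dt = (0.887539917−0.904254350)/0.044292 = -0.377369
  sinθ=0.320351, cosθ=0.947299
  F = (M+m)·ẍ + m·l·cosθ·θ̈ − m·l·sinθ·θ̇² = 5.946058 + -0.078295 − 0.057371 = 5.810392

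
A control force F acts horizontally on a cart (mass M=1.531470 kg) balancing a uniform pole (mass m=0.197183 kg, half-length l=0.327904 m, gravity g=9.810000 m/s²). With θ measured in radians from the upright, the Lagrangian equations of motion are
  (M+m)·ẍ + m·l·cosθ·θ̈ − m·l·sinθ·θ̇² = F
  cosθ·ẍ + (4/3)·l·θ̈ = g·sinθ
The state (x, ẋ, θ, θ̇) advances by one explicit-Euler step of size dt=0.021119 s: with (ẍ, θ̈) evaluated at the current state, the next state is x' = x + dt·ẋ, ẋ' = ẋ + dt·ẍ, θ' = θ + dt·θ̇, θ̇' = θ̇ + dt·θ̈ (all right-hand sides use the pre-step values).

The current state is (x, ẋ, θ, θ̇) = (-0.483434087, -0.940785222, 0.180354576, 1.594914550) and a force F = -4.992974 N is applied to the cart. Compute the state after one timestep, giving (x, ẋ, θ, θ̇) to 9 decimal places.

(-0.503302530, -1.010308197, 0.214037576, 1.836353676)

sinθ=0.179378410, cosθ=0.983780151
temp = (F + m·l·θ̇²·sinθ)/(M+m) = (-4.992974 + 0.029502661)/1.728653 = -2.871294203
θ̈ = (g·sinθ − cosθ·temp)/(l·(4/3 − m·cos²θ/(M+m))) = 11.432318119
ẍ = temp − m·l·θ̈·cosθ/(M+m) = -3.291963405
Euler: x'=-0.483434087+0.021119·-0.940785222=-0.503302530, ẋ'=-0.940785222+0.021119·-3.291963405=-1.010308197
       θ'=0.180354576+0.021119·1.594914550=0.214037576, θ̇'=1.594914550+0.021119·11.432318119=1.836353676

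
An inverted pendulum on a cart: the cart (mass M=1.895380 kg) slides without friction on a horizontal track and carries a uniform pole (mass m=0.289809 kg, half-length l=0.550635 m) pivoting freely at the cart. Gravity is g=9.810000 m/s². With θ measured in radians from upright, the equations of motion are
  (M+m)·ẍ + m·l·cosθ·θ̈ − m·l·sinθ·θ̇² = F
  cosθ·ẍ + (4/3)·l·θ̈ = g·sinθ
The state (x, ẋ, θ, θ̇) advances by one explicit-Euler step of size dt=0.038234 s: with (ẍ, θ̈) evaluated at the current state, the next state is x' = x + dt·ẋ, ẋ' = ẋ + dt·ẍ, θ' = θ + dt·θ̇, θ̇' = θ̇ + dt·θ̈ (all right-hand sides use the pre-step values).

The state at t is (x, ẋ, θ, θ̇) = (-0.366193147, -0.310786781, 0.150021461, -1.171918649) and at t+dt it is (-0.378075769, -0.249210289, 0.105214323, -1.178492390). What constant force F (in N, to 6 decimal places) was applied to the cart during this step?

ẍ = (ẋ'−ẋ)/dt = (-0.249210289−-0.310786781)/0.038234 = 1.610517
θ̈ = (θ̇'−θ̇)/dt = (-1.178492390−-1.171918649)/0.038234 = -0.171934
sinθ=0.149459, cosθ=0.988768
F = (M+m)·ẍ + m·l·cosθ·θ̈ − m·l·sinθ·θ̇² = 3.519283 + -0.027129 − 0.032756 = 3.459398

F = 3.459398 N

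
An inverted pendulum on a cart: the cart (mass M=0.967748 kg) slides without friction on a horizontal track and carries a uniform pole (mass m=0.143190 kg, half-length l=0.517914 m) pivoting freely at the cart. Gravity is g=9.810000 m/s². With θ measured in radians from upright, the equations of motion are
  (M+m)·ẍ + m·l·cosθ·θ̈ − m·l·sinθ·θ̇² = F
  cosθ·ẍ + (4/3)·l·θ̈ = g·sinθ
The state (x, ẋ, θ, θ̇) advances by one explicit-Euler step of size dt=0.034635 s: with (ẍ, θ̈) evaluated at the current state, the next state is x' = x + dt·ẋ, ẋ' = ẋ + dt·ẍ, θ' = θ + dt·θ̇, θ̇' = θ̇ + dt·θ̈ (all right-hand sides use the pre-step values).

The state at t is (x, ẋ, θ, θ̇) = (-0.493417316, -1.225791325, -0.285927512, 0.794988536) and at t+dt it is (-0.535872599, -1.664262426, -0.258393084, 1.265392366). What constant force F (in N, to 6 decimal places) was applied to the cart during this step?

F = -13.084668 N

ẍ = (ẋ'−ẋ)/dt = (-1.664262426−-1.225791325)/0.034635 = -12.659769
θ̈ = (θ̇'−θ̇)/dt = (1.265392366−0.794988536)/0.034635 = 13.581748
sinθ=-0.282047, cosθ=0.959400
F = (M+m)·ẍ + m·l·cosθ·θ̈ − m·l·sinθ·θ̇² = -14.064218 + 0.966331 − -0.013219 = -13.084668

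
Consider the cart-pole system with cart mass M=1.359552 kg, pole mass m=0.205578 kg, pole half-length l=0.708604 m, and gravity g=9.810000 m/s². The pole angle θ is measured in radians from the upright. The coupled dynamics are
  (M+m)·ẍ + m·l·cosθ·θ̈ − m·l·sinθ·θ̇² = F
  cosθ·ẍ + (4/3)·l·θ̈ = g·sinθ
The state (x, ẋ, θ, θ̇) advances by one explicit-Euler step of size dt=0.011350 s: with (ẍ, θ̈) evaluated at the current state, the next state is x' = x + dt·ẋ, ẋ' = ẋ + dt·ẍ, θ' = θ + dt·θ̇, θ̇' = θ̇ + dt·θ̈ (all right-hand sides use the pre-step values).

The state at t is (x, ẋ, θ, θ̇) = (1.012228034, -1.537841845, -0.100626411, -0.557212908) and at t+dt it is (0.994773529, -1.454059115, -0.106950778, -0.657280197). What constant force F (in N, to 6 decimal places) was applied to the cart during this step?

F = 10.280091 N

ẍ = (ẋ'−ẋ)/dt = (-1.454059115−-1.537841845)/0.011350 = 7.381738
θ̈ = (θ̇'−θ̇)/dt = (-0.657280197−-0.557212908)/0.011350 = -8.816501
sinθ=-0.100457, cosθ=0.994941
F = (M+m)·ẍ + m·l·cosθ·θ̈ − m·l·sinθ·θ̇² = 11.553380 + -1.277833 − -0.004544 = 10.280091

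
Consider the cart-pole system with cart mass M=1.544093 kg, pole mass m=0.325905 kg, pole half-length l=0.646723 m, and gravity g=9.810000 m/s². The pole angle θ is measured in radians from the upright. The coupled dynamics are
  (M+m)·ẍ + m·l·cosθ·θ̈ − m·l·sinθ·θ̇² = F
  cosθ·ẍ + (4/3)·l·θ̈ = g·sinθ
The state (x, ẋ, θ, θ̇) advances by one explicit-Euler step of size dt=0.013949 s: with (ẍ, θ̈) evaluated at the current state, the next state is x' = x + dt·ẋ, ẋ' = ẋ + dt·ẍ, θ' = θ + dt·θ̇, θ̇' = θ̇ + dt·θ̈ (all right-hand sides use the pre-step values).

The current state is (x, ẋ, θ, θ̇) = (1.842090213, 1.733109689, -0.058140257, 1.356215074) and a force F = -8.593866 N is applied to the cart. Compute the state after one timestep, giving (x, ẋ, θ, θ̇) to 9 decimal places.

(1.866265360, 1.660402982, -0.039222413, 1.431168853)

sinθ=-0.058107507, cosθ=0.998310331
temp = (F + m·l·θ̇²·sinθ)/(M+m) = (-8.593866 + -0.022526759)/1.869998 = -4.607701591
θ̈ = (g·sinθ − cosθ·temp)/(l·(4/3 − m·cos²θ/(M+m))) = 5.373415911
ẍ = temp − m·l·θ̈·cosθ/(M+m) = -5.212323959
Euler: x'=1.842090213+0.013949·1.733109689=1.866265360, ẋ'=1.733109689+0.013949·-5.212323959=1.660402982
       θ'=-0.058140257+0.013949·1.356215074=-0.039222413, θ̇'=1.356215074+0.013949·5.373415911=1.431168853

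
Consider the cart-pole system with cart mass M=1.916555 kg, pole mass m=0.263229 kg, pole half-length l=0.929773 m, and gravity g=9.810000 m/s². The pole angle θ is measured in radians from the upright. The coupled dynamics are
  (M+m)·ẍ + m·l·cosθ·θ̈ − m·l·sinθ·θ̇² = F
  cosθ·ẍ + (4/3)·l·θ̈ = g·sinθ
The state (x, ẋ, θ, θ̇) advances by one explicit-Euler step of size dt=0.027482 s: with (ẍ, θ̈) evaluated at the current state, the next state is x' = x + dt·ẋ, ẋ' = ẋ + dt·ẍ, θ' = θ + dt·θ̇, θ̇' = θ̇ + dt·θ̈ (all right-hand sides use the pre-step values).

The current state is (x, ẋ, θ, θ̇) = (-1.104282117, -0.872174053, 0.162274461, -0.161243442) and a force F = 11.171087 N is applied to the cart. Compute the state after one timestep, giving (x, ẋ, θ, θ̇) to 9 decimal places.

(-1.128251204, -0.721963448, 0.157843169, -0.245683415)

sinθ=0.161563203, cosθ=0.986862367
temp = (F + m·l·θ̇²·sinθ)/(M+m) = (11.171087 + 0.001028057)/2.179784 = 5.125331252
θ̈ = (g·sinθ − cosθ·temp)/(l·(4/3 − m·cos²θ/(M+m))) = -3.072555583
ẍ = temp − m·l·θ̈·cosθ/(M+m) = 5.465781410
Euler: x'=-1.104282117+0.027482·-0.872174053=-1.128251204, ẋ'=-0.872174053+0.027482·5.465781410=-0.721963448
       θ'=0.162274461+0.027482·-0.161243442=0.157843169, θ̇'=-0.161243442+0.027482·-3.072555583=-0.245683415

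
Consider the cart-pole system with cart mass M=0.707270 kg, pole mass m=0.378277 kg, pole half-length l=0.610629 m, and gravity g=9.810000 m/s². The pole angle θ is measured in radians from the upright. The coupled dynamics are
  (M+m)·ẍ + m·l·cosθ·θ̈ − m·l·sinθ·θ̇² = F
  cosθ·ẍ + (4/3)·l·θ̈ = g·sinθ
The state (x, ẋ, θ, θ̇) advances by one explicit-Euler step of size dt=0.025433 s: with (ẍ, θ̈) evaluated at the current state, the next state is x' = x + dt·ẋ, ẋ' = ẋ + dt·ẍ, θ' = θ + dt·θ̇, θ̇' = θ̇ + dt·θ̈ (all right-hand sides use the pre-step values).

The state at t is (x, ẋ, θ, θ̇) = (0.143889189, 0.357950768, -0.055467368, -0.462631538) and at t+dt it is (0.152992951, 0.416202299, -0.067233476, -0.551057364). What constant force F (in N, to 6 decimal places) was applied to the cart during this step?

F = 1.687205 N

ẍ = (ẋ'−ẋ)/dt = (0.416202299−0.357950768)/0.025433 = 2.290392
θ̈ = (θ̇'−θ̇)/dt = (-0.551057364−-0.462631538)/0.025433 = -3.476815
sinθ=-0.055439, cosθ=0.998462
F = (M+m)·ẍ + m·l·cosθ·θ̈ − m·l·sinθ·θ̇² = 2.486328 + -0.801864 − -0.002741 = 1.687205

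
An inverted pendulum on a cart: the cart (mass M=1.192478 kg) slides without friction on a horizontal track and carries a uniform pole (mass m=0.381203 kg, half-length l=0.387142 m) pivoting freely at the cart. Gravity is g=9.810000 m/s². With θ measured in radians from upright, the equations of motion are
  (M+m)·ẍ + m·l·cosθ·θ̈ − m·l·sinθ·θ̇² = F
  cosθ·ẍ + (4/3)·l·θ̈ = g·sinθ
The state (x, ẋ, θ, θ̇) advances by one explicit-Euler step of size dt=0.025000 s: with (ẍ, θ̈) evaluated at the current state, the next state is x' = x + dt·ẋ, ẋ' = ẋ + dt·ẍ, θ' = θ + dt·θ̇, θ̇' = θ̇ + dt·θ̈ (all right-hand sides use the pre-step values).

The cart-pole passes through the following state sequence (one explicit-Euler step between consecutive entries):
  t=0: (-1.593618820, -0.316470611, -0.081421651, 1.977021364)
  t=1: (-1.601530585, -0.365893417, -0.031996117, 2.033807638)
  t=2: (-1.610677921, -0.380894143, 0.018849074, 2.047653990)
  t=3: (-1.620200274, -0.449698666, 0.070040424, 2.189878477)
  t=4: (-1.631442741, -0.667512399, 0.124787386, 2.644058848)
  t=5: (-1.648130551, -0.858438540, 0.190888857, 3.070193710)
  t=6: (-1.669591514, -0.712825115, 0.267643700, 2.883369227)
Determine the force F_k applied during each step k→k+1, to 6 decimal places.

step 0→1:
  ẍ = (ẋ'−ẋ)/dt = (-0.365893417−-0.316470611)/0.025000 = -1.976912
  θ̈ = (θ̇'−θ̇)/dt = (2.033807638−1.977021364)/0.025000 = 2.271451
  sinθ=-0.081332, cosθ=0.996687
  F = (M+m)·ẍ + m·l·cosθ·θ̈ − m·l·sinθ·θ̇² = -3.111029 + 0.334109 − -0.046915 = -2.730005
step 1→2:
  ẍ = (ẋ'−ẋ)/dt = (-0.380894143−-0.365893417)/0.025000 = -0.600029
  θ̈ = (θ̇'−θ̇)/dt = (2.047653990−2.033807638)/0.025000 = 0.553854
  sinθ=-0.031991, cosθ=0.999488
  F = (M+m)·ẍ + m·l·cosθ·θ̈ − m·l·sinθ·θ̇² = -0.944254 + 0.081696 − -0.019529 = -0.843030
step 2→3:
  ẍ = (ẋ'−ẋ)/dt = (-0.449698666−-0.380894143)/0.025000 = -2.752181
  θ̈ = (θ̇'−θ̇)/dt = (2.189878477−2.047653990)/0.025000 = 5.688979
  sinθ=0.018848, cosθ=0.999822
  F = (M+m)·ẍ + m·l·cosθ·θ̈ − m·l·sinθ·θ̇² = -4.331055 + 0.839429 − 0.011663 = -3.503289
step 3→4:
  ẍ = (ẋ'−ẋ)/dt = (-0.667512399−-0.449698666)/0.025000 = -8.712549
  θ̈ = (θ̇'−θ̇)/dt = (2.644058848−2.189878477)/0.025000 = 18.167215
  sinθ=0.069983, cosθ=0.997548
  F = (M+m)·ẍ + m·l·cosθ·θ̈ − m·l·sinθ·θ̇² = -13.710773 + 2.674538 − 0.049529 = -11.085764
step 4→5:
  ẍ = (ẋ'−ẋ)/dt = (-0.858438540−-0.667512399)/0.025000 = -7.637046
  θ̈ = (θ̇'−θ̇)/dt = (3.070193710−2.644058848)/0.025000 = 17.045394
  sinθ=0.124464, cosθ=0.992224
  F = (M+m)·ẍ + m·l·cosθ·θ̈ − m·l·sinθ·θ̇² = -12.018274 + 2.495993 − 0.128414 = -9.650694
step 5→6:
  ẍ = (ẋ'−ẋ)/dt = (-0.712825115−-0.858438540)/0.025000 = 5.824537
  θ̈ = (θ̇'−θ̇)/dt = (2.883369227−3.070193710)/0.025000 = -7.472979
  sinθ=0.189732, cosθ=0.981836
  F = (M+m)·ẍ + m·l·cosθ·θ̈ − m·l·sinθ·θ̇² = 9.165963 + -1.082828 − 0.263936 = 7.819200

F_0 = -2.730005 N
F_1 = -0.843030 N
F_2 = -3.503289 N
F_3 = -11.085764 N
F_4 = -9.650694 N
F_5 = 7.819200 N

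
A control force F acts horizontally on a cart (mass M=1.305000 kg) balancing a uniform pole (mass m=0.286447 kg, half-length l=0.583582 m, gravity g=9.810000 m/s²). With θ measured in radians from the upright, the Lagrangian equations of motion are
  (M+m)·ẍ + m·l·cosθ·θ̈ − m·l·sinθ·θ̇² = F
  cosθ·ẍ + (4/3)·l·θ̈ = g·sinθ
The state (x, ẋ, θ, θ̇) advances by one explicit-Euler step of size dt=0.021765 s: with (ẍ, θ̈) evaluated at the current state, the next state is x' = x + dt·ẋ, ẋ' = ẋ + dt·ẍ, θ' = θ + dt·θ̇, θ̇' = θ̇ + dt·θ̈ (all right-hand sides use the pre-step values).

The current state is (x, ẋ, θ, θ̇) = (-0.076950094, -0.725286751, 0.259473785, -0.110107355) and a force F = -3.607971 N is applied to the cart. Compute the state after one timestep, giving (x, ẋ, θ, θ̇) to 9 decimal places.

(-0.092735960, -0.789921668, 0.257077298, 0.040582458)

sinθ=0.256571987, cosθ=0.966525124
temp = (F + m·l·θ̇²·sinθ)/(M+m) = (-3.607971 + 0.000519982)/1.591447 = -2.266774211
θ̈ = (g·sinθ − cosθ·temp)/(l·(4/3 − m·cos²θ/(M+m))) = 6.923492423
ẍ = temp − m·l·θ̈·cosθ/(M+m) = -2.969672288
Euler: x'=-0.076950094+0.021765·-0.725286751=-0.092735960, ẋ'=-0.725286751+0.021765·-2.969672288=-0.789921668
       θ'=0.259473785+0.021765·-0.110107355=0.257077298, θ̇'=-0.110107355+0.021765·6.923492423=0.040582458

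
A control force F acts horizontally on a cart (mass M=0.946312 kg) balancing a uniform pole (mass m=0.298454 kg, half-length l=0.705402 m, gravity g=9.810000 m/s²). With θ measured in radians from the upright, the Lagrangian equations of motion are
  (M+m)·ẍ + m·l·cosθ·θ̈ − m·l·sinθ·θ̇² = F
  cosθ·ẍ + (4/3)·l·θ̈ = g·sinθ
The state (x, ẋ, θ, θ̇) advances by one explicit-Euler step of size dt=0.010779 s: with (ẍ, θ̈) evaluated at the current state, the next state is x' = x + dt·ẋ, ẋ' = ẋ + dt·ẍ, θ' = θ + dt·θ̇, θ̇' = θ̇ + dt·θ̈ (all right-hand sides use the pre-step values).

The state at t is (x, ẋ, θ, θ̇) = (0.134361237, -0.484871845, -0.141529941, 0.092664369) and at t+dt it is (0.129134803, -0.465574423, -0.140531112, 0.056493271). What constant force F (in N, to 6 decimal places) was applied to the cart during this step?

ẍ = (ẋ'−ẋ)/dt = (-0.465574423−-0.484871845)/0.010779 = 1.790279
θ̈ = (θ̇'−θ̇)/dt = (0.056493271−0.092664369)/0.010779 = -3.355701
sinθ=-0.141058, cosθ=0.990001
F = (M+m)·ẍ + m·l·cosθ·θ̈ − m·l·sinθ·θ̇² = 2.228479 + -0.699412 − -0.000255 = 1.529322

F = 1.529322 N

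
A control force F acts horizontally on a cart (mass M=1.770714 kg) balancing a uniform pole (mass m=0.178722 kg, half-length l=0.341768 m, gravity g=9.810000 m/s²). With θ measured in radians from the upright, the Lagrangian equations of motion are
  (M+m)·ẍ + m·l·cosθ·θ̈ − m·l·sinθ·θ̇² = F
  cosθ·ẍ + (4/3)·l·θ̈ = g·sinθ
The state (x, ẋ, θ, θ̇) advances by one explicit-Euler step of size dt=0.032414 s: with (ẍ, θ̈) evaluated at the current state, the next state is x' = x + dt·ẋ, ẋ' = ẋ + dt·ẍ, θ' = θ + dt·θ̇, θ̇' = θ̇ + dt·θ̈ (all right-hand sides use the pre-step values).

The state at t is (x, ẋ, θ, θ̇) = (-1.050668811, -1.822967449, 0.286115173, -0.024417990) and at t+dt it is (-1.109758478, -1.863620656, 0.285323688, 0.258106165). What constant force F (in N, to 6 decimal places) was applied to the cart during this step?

F = -1.934217 N

ẍ = (ẋ'−ẋ)/dt = (-1.863620656−-1.822967449)/0.032414 = -1.254187
θ̈ = (θ̇'−θ̇)/dt = (0.258106165−-0.024417990)/0.032414 = 8.716115
sinθ=0.282227, cosθ=0.959348
F = (M+m)·ẍ + m·l·cosθ·θ̈ − m·l·sinθ·θ̇² = -2.444957 + 0.510750 − 0.000010 = -1.934217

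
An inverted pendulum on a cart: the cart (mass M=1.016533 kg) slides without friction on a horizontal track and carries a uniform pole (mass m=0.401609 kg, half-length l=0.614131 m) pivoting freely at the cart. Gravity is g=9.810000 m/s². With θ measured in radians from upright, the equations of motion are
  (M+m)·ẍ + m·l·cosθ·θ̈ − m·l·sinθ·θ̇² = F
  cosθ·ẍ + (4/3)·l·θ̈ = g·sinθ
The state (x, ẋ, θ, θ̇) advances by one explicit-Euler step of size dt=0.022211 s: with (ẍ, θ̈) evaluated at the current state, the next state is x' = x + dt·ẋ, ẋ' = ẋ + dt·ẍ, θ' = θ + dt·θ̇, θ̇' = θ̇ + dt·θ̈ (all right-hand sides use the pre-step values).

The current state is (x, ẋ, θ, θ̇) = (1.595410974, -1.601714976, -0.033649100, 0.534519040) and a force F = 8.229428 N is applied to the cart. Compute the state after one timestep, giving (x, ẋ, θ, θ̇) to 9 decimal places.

(1.559835283, -1.436189303, -0.021776898, 0.323535078)

sinθ=-0.033642750, cosθ=0.999433922
temp = (F + m·l·θ̇²·sinθ)/(M+m) = (8.229428 + -0.002370731)/1.418142 = 5.801293008
θ̈ = (g·sinθ − cosθ·temp)/(l·(4/3 − m·cos²θ/(M+m))) = -9.499075334
ẍ = temp − m·l·θ̈·cosθ/(M+m) = 7.452418777
Euler: x'=1.595410974+0.022211·-1.601714976=1.559835283, ẋ'=-1.601714976+0.022211·7.452418777=-1.436189303
       θ'=-0.033649100+0.022211·0.534519040=-0.021776898, θ̇'=0.534519040+0.022211·-9.499075334=0.323535078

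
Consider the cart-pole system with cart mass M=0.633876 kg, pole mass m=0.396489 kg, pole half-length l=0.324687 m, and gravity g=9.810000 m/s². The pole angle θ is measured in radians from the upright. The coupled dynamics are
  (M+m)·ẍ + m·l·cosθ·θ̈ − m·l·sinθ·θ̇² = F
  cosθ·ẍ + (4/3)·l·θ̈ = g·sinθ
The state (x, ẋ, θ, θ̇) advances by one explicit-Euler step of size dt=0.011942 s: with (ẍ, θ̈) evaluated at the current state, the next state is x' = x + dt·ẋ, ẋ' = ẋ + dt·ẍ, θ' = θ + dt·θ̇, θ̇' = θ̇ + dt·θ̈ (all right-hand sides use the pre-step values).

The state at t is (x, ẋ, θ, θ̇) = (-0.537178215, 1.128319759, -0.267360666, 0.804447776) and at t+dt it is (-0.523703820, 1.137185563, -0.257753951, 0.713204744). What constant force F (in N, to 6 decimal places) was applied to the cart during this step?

ẍ = (ẋ'−ẋ)/dt = (1.137185563−1.128319759)/0.011942 = 0.742405
θ̈ = (θ̇'−θ̇)/dt = (0.713204744−0.804447776)/0.011942 = -7.640515
sinθ=-0.264187, cosθ=0.964472
F = (M+m)·ẍ + m·l·cosθ·θ̈ − m·l·sinθ·θ̇² = 0.764948 + -0.948655 − -0.022009 = -0.161697

F = -0.161697 N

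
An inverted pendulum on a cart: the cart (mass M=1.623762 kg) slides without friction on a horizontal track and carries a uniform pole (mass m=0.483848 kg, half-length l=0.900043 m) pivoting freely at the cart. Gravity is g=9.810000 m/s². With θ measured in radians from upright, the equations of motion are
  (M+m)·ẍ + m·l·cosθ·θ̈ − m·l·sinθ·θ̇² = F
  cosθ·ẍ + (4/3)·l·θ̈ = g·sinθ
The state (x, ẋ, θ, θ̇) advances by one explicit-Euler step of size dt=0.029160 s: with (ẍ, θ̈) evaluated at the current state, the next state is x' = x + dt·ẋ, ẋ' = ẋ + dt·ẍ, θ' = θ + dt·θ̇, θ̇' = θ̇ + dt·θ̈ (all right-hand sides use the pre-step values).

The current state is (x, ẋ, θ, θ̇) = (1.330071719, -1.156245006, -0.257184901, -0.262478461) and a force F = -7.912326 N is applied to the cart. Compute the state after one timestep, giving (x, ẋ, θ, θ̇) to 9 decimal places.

(1.296355615, -1.272413928, -0.264838773, -0.229491487)

sinθ=-0.254359053, cosθ=0.967109855
temp = (F + m·l·θ̇²·sinθ)/(M+m) = (-7.912326 + -0.007631445)/2.107610 = -3.757790789
θ̈ = (g·sinθ − cosθ·temp)/(l·(4/3 − m·cos²θ/(M+m))) = 1.131240545
ẍ = temp − m·l·θ̈·cosθ/(M+m) = -3.983845066
Euler: x'=1.330071719+0.029160·-1.156245006=1.296355615, ẋ'=-1.156245006+0.029160·-3.983845066=-1.272413928
       θ'=-0.257184901+0.029160·-0.262478461=-0.264838773, θ̇'=-0.262478461+0.029160·1.131240545=-0.229491487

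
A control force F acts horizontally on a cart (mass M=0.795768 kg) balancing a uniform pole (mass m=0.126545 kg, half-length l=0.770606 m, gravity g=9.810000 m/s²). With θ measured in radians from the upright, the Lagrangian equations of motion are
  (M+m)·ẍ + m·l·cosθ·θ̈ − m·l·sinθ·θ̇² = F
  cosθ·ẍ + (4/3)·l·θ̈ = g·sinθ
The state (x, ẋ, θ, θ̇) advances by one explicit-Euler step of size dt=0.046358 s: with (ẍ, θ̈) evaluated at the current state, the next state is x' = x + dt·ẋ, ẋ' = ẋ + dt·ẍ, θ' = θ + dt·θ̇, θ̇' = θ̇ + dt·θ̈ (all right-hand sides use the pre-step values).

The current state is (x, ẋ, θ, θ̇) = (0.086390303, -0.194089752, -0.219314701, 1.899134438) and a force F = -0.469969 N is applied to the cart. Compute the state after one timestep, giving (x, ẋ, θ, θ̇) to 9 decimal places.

sinθ=-0.217560790, cosθ=0.976046773
temp = (F + m·l·θ̇²·sinθ)/(M+m) = (-0.469969 + -0.076519024)/0.922313 = -0.592519052
θ̈ = (g·sinθ − cosθ·temp)/(l·(4/3 − m·cos²θ/(M+m))) = -1.678928281
ẍ = temp − m·l·θ̈·cosθ/(M+m) = -0.419257651
Euler: x'=0.086390303+0.046358·-0.194089752=0.077392690, ẋ'=-0.194089752+0.046358·-0.419257651=-0.213525698
       θ'=-0.219314701+0.046358·1.899134438=-0.131274627, θ̇'=1.899134438+0.046358·-1.678928281=1.821302681

(0.077392690, -0.213525698, -0.131274627, 1.821302681)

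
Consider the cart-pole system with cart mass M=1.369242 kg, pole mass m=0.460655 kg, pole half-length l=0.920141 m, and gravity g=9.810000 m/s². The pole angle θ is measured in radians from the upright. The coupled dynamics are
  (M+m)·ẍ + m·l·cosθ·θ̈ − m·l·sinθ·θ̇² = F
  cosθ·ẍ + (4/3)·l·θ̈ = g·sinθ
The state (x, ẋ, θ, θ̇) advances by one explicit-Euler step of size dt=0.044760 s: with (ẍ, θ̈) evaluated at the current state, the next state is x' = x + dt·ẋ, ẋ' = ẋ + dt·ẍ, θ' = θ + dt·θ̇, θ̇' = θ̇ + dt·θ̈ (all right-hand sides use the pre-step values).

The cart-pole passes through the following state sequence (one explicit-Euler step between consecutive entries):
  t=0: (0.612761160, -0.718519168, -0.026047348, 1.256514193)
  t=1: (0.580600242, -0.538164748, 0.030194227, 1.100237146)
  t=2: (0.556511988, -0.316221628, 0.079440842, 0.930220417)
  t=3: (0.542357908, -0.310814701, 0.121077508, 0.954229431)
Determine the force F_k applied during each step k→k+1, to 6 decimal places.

F_0 = 5.911346 N
F_1 = 7.448793 N
F_2 = 0.418585 N

step 0→1:
  ẍ = (ẋ'−ẋ)/dt = (-0.538164748−-0.718519168)/0.044760 = 4.029366
  θ̈ = (θ̇'−θ̇)/dt = (1.100237146−1.256514193)/0.044760 = -3.491444
  sinθ=-0.026044, cosθ=0.999661
  F = (M+m)·ẍ + m·l·cosθ·θ̈ − m·l·sinθ·θ̇² = 7.373325 + -1.479408 − -0.017429 = 5.911346
step 1→2:
  ẍ = (ẋ'−ẋ)/dt = (-0.316221628−-0.538164748)/0.044760 = 4.958515
  θ̈ = (θ̇'−θ̇)/dt = (0.930220417−1.100237146)/0.044760 = -3.798408
  sinθ=0.030190, cosθ=0.999544
  F = (M+m)·ẍ + m·l·cosθ·θ̈ − m·l·sinθ·θ̇² = 9.073571 + -1.609288 − 0.015490 = 7.448793
step 2→3:
  ẍ = (ẋ'−ẋ)/dt = (-0.310814701−-0.316221628)/0.044760 = 0.120798
  θ̈ = (θ̇'−θ̇)/dt = (0.954229431−0.930220417)/0.044760 = 0.536394
  sinθ=0.079357, cosθ=0.996846
  F = (M+m)·ẍ + m·l·cosθ·θ̈ − m·l·sinθ·θ̇² = 0.221048 + 0.226643 − 0.029106 = 0.418585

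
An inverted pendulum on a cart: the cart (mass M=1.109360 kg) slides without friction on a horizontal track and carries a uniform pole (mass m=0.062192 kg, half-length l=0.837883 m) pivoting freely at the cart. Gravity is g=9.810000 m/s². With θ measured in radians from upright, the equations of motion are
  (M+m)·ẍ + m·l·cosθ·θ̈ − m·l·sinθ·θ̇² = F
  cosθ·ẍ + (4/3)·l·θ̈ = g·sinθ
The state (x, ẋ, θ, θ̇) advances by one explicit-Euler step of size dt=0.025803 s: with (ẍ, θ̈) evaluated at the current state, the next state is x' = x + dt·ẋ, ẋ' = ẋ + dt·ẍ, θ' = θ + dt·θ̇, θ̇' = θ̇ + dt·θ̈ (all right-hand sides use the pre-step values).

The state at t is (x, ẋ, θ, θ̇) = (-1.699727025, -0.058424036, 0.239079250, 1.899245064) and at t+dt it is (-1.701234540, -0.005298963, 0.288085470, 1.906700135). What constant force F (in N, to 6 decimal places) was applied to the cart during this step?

ẍ = (ẋ'−ẋ)/dt = (-0.005298963−-0.058424036)/0.025803 = 2.058872
θ̈ = (θ̇'−θ̇)/dt = (1.906700135−1.899245064)/0.025803 = 0.288923
sinθ=0.236808, cosθ=0.971556
F = (M+m)·ẍ + m·l·cosθ·θ̈ − m·l·sinθ·θ̇² = 2.412076 + 0.014627 − 0.044512 = 2.382191

F = 2.382191 N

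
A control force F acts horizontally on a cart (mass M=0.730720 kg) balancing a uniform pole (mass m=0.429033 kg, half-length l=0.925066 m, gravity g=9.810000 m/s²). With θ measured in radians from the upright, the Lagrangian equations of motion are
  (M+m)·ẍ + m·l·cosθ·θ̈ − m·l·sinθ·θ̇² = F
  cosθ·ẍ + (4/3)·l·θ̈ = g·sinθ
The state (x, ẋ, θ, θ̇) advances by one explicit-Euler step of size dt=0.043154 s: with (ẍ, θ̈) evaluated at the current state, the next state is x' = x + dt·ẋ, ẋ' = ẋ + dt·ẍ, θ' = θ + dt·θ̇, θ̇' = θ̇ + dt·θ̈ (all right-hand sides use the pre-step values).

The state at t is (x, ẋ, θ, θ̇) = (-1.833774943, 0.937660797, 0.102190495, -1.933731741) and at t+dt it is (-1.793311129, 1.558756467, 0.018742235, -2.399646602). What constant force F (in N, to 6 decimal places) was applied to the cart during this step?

F = 12.277770 N

ẍ = (ẋ'−ẋ)/dt = (1.558756467−0.937660797)/0.043154 = 14.392540
θ̈ = (θ̇'−θ̇)/dt = (-2.399646602−-1.933731741)/0.043154 = -10.796563
sinθ=0.102013, cosθ=0.994783
F = (M+m)·ẍ + m·l·cosθ·θ̈ − m·l·sinθ·θ̇² = 16.691791 + -4.262627 − 0.151395 = 12.277770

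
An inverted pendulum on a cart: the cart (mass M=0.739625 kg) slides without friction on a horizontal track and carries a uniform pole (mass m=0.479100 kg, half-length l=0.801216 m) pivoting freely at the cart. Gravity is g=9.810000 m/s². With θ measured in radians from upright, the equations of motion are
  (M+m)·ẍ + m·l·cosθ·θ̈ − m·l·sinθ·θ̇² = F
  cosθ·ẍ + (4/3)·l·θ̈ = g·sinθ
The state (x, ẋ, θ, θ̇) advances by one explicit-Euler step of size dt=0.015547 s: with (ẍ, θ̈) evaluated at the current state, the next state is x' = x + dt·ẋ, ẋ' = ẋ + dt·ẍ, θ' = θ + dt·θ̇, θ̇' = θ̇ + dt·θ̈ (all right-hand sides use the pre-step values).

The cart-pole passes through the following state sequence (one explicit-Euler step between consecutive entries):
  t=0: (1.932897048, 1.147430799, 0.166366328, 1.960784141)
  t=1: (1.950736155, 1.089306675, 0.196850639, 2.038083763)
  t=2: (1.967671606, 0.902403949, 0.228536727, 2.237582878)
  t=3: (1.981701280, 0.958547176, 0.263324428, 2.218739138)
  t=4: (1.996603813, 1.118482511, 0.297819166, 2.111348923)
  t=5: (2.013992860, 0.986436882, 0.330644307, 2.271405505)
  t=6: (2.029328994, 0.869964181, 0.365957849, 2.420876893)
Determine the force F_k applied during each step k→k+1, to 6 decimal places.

step 0→1:
  ẍ = (ẋ'−ẋ)/dt = (1.089306675−1.147430799)/0.015547 = -3.738607
  θ̈ = (θ̇'−θ̇)/dt = (2.038083763−1.960784141)/0.015547 = 4.971996
  sinθ=0.165600, cosθ=0.986193
  F = (M+m)·ẍ + m·l·cosθ·θ̈ − m·l·sinθ·θ̇² = -4.556334 + 1.882212 − 0.244397 = -2.918519
step 1→2:
  ẍ = (ẋ'−ẋ)/dt = (0.902403949−1.089306675)/0.015547 = -12.021787
  θ̈ = (θ̇'−θ̇)/dt = (2.237582878−2.038083763)/0.015547 = 12.832001
  sinθ=0.195582, cosθ=0.980687
  F = (M+m)·ẍ + m·l·cosθ·θ̈ − m·l·sinθ·θ̇² = -14.651253 + 4.830596 − 0.311852 = -10.132508
step 2→3:
  ẍ = (ẋ'−ẋ)/dt = (0.958547176−0.902403949)/0.015547 = 3.611194
  θ̈ = (θ̇'−θ̇)/dt = (2.218739138−2.237582878)/0.015547 = -1.212050
  sinθ=0.226553, cosθ=0.973999
  F = (M+m)·ẍ + m·l·cosθ·θ̈ − m·l·sinθ·θ̇² = 4.401052 + -0.453163 − 0.435415 = 3.512474
step 3→4:
  ẍ = (ẋ'−ẋ)/dt = (1.118482511−0.958547176)/0.015547 = 10.287215
  θ̈ = (θ̇'−θ̇)/dt = (2.111348923−2.218739138)/0.015547 = -6.907456
  sinθ=0.260292, cosθ=0.965530
  F = (M+m)·ẍ + m·l·cosθ·θ̈ − m·l·sinθ·θ̇² = 12.537286 + -2.560116 − 0.491868 = 9.485302
step 4→5:
  ẍ = (ẋ'−ẋ)/dt = (0.986436882−1.118482511)/0.015547 = -8.493319
  θ̈ = (θ̇'−θ̇)/dt = (2.271405505−2.111348923)/0.015547 = 10.295014
  sinθ=0.293436, cosθ=0.955979
  F = (M+m)·ẍ + m·l·cosθ·θ̈ − m·l·sinθ·θ̇² = -10.351020 + 3.777904 − 0.502122 = -7.075238
step 5→6:
  ẍ = (ẋ'−ẋ)/dt = (0.869964181−0.986436882)/0.015547 = -7.491651
  θ̈ = (θ̇'−θ̇)/dt = (2.420876893−2.271405505)/0.015547 = 9.614163
  sinθ=0.324653, cosθ=0.945833
  F = (M+m)·ẍ + m·l·cosθ·θ̈ − m·l·sinθ·θ̇² = -9.130263 + 3.490614 − 0.642960 = -6.282608

F_0 = -2.918519 N
F_1 = -10.132508 N
F_2 = 3.512474 N
F_3 = 9.485302 N
F_4 = -7.075238 N
F_5 = -6.282608 N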